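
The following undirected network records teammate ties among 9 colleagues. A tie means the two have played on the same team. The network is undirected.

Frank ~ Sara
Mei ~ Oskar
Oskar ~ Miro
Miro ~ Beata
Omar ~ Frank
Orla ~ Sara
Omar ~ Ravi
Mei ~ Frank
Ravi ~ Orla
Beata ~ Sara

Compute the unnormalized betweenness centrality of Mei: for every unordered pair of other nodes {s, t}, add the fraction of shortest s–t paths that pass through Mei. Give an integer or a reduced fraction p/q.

Pairs whose geodesics pass through Mei — Miro–Omar: 1/2; Miro–Frank: 1/2; Sara–Oskar: 1/2; Orla–Oskar: 1/2; Ravi–Oskar: 1; Omar–Oskar: 1; Frank–Oskar: 1.
All other pairs contribute 0.
Summing the contributions gives betweenness(Mei) = 5.

5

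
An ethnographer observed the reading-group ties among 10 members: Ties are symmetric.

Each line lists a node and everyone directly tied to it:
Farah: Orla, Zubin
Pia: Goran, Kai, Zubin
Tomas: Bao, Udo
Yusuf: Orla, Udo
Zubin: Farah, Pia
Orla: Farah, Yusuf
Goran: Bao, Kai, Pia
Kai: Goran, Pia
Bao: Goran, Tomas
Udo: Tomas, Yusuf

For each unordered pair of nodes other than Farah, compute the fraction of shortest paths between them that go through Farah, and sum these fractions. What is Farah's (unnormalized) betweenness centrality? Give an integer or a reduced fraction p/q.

Pairs whose geodesics pass through Farah — Pia–Yusuf: 1; Pia–Orla: 1; Kai–Yusuf: 1/2; Kai–Orla: 1; Goran–Orla: 1; Udo–Zubin: 1; Yusuf–Zubin: 1; Orla–Zubin: 1.
All other pairs contribute 0.
Summing the contributions gives betweenness(Farah) = 15/2.

15/2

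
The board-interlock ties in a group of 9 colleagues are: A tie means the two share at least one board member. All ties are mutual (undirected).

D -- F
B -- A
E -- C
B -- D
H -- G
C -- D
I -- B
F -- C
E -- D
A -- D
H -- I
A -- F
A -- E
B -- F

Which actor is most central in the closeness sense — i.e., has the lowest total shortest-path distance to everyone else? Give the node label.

Farness (sum of distances to all others) for each node — A:15, B:13, C:19, D:14, E:19, F:15, G:28, H:21, I:16.
The smallest farness is 13, for B, so B has the highest closeness.

B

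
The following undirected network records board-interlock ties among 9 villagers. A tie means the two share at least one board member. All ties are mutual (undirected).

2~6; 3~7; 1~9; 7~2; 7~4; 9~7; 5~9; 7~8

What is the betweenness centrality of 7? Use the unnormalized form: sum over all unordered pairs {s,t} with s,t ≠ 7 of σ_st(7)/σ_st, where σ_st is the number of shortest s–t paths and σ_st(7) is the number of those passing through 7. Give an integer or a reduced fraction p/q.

Pairs whose geodesics pass through 7 — 1–8: 1; 1–3: 1; 1–4: 1; 1–6: 1; 1–2: 1; 8–3: 1; 8–4: 1; 8–6: 1; 8–5: 1; 8–9: 1; 8–2: 1; 3–4: 1; 3–6: 1; 3–5: 1 … (+10 more pairs).
All other pairs contribute 0.
Summing the contributions gives betweenness(7) = 24.

24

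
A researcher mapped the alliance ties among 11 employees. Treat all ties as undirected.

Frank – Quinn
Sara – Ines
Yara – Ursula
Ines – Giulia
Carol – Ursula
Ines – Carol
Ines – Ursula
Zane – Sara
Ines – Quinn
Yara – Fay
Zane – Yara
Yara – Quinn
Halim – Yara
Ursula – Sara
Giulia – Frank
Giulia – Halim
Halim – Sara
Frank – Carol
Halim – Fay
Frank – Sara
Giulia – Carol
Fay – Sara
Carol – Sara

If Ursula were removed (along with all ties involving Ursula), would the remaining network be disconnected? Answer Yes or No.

Even without Ursula, every remaining node can still reach every other (the residual graph is connected), so Ursula is not a cut vertex.

No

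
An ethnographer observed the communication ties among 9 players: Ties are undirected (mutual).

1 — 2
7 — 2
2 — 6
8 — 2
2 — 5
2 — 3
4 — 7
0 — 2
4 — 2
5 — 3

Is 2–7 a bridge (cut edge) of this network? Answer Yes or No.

No

Even without that edge, 2 still reaches 7 via 2 – 4 – 7, so the network stays connected. Not a bridge.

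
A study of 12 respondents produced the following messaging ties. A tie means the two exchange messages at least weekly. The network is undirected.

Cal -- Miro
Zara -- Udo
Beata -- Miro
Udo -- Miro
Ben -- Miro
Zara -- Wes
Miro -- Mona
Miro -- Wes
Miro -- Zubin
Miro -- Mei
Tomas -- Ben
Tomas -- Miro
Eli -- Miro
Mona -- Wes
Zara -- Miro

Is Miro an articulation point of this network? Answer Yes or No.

Yes

Removing Miro leaves {Eli} with no path to {Mona, Udo, Wes, and Zara}, so the network splits into 7 components. Miro is a cut vertex.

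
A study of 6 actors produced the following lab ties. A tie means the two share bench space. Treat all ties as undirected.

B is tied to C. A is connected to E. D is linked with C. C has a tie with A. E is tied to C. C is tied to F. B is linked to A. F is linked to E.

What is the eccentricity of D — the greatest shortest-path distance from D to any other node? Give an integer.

Distances from D: A:2, B:2, C:1, E:2, F:2.
The largest is 2 (to F, E, B, and A), so the eccentricity of D is 2.

2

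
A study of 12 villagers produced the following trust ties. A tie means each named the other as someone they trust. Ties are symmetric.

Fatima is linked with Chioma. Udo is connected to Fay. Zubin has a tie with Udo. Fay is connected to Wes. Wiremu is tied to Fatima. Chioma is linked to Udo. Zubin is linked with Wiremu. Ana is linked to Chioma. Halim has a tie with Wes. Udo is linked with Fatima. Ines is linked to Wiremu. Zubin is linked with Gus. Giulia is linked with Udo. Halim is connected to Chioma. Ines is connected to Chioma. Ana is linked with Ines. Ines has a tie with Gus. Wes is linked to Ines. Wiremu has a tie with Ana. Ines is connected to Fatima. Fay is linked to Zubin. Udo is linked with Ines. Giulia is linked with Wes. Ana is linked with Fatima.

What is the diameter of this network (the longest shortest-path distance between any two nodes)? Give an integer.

Eccentricity of each node (its greatest distance to any other): Ana:3, Chioma:2, Fatima:2, Fay:3, Giulia:3, Gus:3, Halim:3, Ines:2, Udo:2, Wes:2, Wiremu:3, Zubin:3.
The maximum eccentricity is 3, realized for instance by the pair Ana–Giulia via Ana – Ines – Udo – Giulia. So the diameter is 3.

3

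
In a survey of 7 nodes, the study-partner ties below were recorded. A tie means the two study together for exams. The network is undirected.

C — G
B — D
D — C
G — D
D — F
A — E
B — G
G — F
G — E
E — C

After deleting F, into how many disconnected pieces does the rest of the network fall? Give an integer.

1

F's neighbors (D and G) remain reachable from one another through other ties, so the rest of the network stays in one piece.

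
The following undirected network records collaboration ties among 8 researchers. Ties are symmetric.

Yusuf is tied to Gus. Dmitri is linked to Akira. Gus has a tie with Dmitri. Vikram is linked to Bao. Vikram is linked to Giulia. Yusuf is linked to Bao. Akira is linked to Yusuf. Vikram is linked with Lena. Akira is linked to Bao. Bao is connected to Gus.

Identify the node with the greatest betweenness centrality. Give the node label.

Unnormalized betweenness of each node: Akira:5/2, Bao:37/3, Dmitri:1/3, Giulia:0, Gus:5/2, Lena:0, Vikram:11, Yusuf:1/3.
Bao has the largest value, 37/3, making it the main broker — the node through which the most shortest paths run.

Bao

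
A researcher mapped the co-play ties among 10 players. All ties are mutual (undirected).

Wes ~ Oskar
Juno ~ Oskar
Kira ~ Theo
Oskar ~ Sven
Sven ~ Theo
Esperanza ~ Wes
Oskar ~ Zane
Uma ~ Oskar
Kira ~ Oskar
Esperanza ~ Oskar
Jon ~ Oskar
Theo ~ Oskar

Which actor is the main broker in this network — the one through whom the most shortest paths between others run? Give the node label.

Unnormalized betweenness of each node: Esperanza:0, Jon:0, Juno:0, Kira:0, Oskar:65/2, Sven:0, Theo:1/2, Uma:0, Wes:0, Zane:0.
Oskar has the largest value, 65/2, making it the main broker — the node through which the most shortest paths run.

Oskar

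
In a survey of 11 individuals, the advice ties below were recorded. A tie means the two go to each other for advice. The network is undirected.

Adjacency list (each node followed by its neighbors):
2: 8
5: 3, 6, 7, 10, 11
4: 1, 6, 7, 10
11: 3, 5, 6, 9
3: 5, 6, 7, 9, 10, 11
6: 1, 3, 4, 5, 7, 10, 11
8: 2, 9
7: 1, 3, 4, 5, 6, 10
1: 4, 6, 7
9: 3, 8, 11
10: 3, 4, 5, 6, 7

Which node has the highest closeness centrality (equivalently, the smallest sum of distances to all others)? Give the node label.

Farness (sum of distances to all others) for each node — 1:23, 2:35, 3:15, 4:22, 5:18, 6:16, 7:17, 8:26, 9:19, 10:18, 11:17.
The smallest farness is 15, for 3, so 3 has the highest closeness.

3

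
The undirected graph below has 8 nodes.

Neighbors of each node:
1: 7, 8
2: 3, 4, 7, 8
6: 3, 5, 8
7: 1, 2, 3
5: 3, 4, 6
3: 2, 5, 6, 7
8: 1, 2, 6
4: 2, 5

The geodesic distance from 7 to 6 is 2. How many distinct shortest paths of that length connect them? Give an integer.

1

The shortest distance is 2, and the only length-2 path is 7–3–6. So there is exactly 1 shortest path.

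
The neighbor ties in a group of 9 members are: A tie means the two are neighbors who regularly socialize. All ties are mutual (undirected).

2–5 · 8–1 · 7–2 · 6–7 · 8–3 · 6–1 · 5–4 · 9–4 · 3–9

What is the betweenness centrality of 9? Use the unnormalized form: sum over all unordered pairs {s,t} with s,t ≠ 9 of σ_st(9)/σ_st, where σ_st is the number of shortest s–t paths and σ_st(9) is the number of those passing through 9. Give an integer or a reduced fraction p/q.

Pairs whose geodesics pass through 9 — 2–3: 1; 1–4: 1; 8–4: 1; 8–5: 1; 3–4: 1; 3–5: 1.
All other pairs contribute 0.
Summing the contributions gives betweenness(9) = 6.

6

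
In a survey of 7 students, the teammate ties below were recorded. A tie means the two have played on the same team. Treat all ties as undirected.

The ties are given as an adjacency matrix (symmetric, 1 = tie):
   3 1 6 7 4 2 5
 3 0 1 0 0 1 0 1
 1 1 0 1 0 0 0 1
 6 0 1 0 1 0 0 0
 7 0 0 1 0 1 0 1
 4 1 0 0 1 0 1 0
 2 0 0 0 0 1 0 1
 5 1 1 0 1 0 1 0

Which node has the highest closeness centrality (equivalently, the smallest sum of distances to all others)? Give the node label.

5

Farness (sum of distances to all others) for each node — 1:9, 2:11, 3:9, 4:9, 5:8, 6:11, 7:9.
The smallest farness is 8, for 5, so 5 has the highest closeness.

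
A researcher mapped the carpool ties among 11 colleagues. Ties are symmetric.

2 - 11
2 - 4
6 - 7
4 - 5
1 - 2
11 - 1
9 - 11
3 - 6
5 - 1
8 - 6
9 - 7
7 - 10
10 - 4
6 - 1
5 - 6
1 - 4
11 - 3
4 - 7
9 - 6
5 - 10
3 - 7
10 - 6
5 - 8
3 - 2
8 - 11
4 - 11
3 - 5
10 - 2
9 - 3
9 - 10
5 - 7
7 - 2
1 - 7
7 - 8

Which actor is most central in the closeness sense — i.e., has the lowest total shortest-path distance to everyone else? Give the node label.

Farness (sum of distances to all others) for each node — 1:14, 2:14, 3:14, 4:14, 5:13, 6:13, 7:11, 8:16, 9:15, 10:14, 11:14.
The smallest farness is 11, for 7, so 7 has the highest closeness.

7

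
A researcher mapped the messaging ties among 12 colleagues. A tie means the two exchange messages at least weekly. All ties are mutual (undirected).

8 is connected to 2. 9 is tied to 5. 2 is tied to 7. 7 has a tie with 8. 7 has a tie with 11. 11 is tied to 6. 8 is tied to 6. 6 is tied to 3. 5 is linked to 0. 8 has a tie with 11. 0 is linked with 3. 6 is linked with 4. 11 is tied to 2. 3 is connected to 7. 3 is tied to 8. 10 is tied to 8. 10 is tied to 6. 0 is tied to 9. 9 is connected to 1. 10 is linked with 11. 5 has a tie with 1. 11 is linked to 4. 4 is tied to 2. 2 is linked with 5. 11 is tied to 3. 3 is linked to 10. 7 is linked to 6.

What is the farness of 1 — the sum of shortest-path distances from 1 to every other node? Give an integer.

29

Distances from 1: 0:2, 2:2, 3:3, 4:3, 5:1, 6:4, 7:3, 8:3, 9:1, 10:4, 11:3.
Sum = 2 + 2 + 3 + 3 + 1 + 4 + 3 + 3 + 1 + 4 + 3 = 29.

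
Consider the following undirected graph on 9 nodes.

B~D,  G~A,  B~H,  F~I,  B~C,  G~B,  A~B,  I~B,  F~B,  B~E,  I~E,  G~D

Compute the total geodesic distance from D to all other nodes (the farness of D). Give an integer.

Distances from D: A:2, B:1, C:2, E:2, F:2, G:1, H:2, I:2.
Sum = 2 + 1 + 2 + 2 + 2 + 1 + 2 + 2 = 14.

14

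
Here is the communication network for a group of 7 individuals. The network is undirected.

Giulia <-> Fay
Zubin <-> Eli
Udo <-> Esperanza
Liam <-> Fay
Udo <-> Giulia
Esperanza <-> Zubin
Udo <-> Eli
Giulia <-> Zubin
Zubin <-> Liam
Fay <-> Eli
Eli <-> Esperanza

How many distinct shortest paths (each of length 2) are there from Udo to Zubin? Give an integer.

The shortest distance is 2. The length-2 paths are: Udo–Esperanza–Zubin; Udo–Giulia–Zubin; Udo–Eli–Zubin.
That gives 3 distinct shortest paths.

3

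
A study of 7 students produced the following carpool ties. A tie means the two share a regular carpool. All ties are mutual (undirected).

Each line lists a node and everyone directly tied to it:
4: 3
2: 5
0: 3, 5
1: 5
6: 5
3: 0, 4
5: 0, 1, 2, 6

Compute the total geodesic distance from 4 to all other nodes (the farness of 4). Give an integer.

18

Distances from 4: 0:2, 1:4, 2:4, 3:1, 5:3, 6:4.
Sum = 2 + 4 + 4 + 1 + 3 + 4 = 18.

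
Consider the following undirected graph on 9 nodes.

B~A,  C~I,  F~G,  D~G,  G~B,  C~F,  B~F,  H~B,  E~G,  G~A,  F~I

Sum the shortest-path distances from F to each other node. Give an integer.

12

Distances from F: A:2, B:1, C:1, D:2, E:2, G:1, H:2, I:1.
Sum = 2 + 1 + 1 + 2 + 2 + 1 + 2 + 1 = 12.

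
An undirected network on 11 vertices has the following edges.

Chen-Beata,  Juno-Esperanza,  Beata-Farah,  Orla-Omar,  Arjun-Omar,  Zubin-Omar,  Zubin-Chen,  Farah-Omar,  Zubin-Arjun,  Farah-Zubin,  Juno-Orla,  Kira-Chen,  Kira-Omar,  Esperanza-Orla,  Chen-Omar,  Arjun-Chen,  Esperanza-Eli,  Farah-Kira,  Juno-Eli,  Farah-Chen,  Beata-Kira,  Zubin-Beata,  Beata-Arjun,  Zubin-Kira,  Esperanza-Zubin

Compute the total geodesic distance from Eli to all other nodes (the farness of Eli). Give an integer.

24

Distances from Eli: Arjun:3, Beata:3, Chen:3, Esperanza:1, Farah:3, Juno:1, Kira:3, Omar:3, Orla:2, Zubin:2.
Sum = 3 + 3 + 3 + 1 + 3 + 1 + 3 + 3 + 2 + 2 = 24.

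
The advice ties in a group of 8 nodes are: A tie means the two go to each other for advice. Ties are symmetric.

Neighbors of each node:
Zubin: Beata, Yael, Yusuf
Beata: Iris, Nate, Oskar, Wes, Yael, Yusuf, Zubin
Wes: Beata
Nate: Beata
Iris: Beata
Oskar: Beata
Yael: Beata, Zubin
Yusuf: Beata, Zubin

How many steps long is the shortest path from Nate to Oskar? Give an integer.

One shortest route is Nate – Beata – Oskar, which uses 2 edges, and Nate and Oskar are not directly tied, so nothing shorter exists. So d(Nate,Oskar) = 2.

2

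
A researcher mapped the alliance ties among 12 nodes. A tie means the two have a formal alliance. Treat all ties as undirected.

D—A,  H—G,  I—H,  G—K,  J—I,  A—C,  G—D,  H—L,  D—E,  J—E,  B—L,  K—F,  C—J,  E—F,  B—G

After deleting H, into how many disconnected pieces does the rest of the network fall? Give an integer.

1

H's neighbors (G, I, and L) remain reachable from one another through other ties, so the rest of the network stays in one piece.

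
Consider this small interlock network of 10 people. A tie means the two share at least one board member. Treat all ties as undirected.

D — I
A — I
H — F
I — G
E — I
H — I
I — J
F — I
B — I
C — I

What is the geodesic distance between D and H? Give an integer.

One shortest route is D – I – H, which uses 2 edges, and D and H are not directly tied, so nothing shorter exists. So d(D,H) = 2.

2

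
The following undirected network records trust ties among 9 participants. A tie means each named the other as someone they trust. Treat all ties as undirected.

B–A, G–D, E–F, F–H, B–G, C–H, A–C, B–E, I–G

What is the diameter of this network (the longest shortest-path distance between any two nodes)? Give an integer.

Eccentricity of each node (its greatest distance to any other): A:3, B:3, C:4, D:5, E:3, F:4, G:4, H:5, I:5.
The maximum eccentricity is 5, realized for instance by the pair I–H via I – G – B – E – F – H. So the diameter is 5.

5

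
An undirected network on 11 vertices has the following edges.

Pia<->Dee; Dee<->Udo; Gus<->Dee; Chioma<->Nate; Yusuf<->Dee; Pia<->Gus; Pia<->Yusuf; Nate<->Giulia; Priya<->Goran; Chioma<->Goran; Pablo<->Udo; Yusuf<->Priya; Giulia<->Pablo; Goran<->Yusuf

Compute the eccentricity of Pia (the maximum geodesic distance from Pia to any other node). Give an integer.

Distances from Pia: Chioma:3, Dee:1, Giulia:4, Goran:2, Gus:1, Nate:4, Pablo:3, Priya:2, Udo:2, Yusuf:1.
The largest is 4 (to Giulia and Nate), so the eccentricity of Pia is 4.

4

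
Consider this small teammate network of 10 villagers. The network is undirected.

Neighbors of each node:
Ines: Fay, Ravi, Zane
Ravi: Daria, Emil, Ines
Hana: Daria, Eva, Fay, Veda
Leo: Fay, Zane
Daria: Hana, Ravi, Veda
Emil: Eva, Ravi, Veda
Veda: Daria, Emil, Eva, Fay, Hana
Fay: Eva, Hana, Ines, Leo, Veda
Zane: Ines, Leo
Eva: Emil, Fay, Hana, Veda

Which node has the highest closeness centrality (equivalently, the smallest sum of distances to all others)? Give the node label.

Farness (sum of distances to all others) for each node — Daria:17, Emil:17, Eva:15, Fay:13, Hana:15, Ines:15, Leo:19, Ravi:16, Veda:14, Zane:21.
The smallest farness is 13, for Fay, so Fay has the highest closeness.

Fay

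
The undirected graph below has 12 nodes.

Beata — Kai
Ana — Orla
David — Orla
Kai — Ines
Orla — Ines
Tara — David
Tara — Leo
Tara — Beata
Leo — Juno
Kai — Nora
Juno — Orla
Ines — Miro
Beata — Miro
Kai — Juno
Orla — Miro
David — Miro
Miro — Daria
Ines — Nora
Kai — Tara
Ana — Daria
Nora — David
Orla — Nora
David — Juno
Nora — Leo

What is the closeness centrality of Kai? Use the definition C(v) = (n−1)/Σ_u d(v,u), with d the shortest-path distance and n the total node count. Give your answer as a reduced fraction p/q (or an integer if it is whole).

11/19

Distances from Kai: Ana:3, Beata:1, Daria:3, David:2, Ines:1, Juno:1, Leo:2, Miro:2, Nora:1, Orla:2, Tara:1. Sum = 19.
n = 12, so closeness = 11/19.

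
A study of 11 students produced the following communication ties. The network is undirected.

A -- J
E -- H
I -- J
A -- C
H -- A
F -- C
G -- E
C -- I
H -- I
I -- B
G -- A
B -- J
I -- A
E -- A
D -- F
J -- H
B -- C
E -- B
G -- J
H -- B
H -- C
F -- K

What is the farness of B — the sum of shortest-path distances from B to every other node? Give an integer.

17

Distances from B: A:2, C:1, D:3, E:1, F:2, G:2, H:1, I:1, J:1, K:3.
Sum = 2 + 1 + 3 + 1 + 2 + 2 + 1 + 1 + 1 + 3 = 17.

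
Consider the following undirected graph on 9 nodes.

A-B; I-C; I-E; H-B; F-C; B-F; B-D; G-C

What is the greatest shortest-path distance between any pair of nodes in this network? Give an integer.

5

Eccentricity of each node (its greatest distance to any other): A:5, B:4, C:3, D:5, E:5, F:3, G:4, H:5, I:4.
The maximum eccentricity is 5, realized for instance by the pair E–D via E – I – C – F – B – D. So the diameter is 5.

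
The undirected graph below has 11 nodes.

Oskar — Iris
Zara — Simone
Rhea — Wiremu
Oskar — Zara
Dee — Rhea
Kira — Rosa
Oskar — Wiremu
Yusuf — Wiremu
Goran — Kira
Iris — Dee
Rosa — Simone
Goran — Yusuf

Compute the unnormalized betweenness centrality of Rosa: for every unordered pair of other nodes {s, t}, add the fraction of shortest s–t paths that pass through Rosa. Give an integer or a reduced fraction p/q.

Pairs whose geodesics pass through Rosa — Iris–Kira: 1/2; Oskar–Kira: 1/2; Zara–Kira: 1; Zara–Goran: 1/2; Simone–Kira: 1; Simone–Goran: 1; Simone–Yusuf: 1/2.
All other pairs contribute 0.
Summing the contributions gives betweenness(Rosa) = 5.

5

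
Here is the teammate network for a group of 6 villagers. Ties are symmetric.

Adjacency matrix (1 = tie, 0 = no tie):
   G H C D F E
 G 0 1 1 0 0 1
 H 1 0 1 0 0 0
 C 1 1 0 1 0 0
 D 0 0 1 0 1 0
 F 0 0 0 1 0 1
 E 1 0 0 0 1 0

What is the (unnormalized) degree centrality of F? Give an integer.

2

F is directly tied to D and E. That is 2 neighbors, so the degree of F is 2.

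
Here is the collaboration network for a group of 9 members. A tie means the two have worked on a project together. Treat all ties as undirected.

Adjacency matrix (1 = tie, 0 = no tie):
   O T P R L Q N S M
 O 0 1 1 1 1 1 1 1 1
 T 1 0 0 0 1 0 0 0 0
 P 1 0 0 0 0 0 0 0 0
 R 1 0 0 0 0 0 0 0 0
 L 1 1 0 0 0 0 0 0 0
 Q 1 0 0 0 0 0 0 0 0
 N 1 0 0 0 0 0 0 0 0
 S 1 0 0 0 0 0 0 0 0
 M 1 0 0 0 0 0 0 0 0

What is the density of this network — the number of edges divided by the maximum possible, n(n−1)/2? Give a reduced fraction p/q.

There are 9 edges and 9 nodes, so the maximum possible is C(9,2) = 36.
Density = 9/36 = 1/4.

1/4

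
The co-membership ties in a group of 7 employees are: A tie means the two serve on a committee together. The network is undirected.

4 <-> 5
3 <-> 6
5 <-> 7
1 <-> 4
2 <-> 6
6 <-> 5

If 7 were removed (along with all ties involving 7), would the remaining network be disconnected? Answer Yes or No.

Even without 7, every remaining node can still reach every other (the residual graph is connected), so 7 is not a cut vertex.

No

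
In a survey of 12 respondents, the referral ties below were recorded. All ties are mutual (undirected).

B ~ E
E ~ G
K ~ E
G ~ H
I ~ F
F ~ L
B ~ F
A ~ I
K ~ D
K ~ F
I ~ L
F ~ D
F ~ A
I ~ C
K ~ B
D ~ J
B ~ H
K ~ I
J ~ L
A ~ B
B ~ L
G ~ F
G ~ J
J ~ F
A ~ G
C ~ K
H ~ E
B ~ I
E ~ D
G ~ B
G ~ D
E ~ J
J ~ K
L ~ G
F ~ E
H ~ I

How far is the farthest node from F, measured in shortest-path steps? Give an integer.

Distances from F: A:1, B:1, C:2, D:1, E:1, G:1, H:2, I:1, J:1, K:1, L:1.
The largest is 2 (to C and H), so the eccentricity of F is 2.

2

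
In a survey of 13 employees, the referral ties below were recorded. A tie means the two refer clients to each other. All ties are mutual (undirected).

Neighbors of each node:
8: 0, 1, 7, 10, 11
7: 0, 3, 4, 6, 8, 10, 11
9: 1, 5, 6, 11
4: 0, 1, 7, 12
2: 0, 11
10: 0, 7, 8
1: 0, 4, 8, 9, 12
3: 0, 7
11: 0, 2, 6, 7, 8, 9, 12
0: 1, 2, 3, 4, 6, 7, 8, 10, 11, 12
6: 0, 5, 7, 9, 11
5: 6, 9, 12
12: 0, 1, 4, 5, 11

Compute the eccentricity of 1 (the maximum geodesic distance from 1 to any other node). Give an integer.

2

Distances from 1: 0:1, 2:2, 3:2, 4:1, 5:2, 6:2, 7:2, 8:1, 9:1, 10:2, 11:2, 12:1.
The largest is 2 (to 7, 11, 10, 6, 3, 2, and 5), so the eccentricity of 1 is 2.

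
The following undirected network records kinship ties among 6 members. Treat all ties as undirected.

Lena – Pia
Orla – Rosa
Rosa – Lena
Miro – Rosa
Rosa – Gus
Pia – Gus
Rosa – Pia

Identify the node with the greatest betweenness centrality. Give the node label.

Unnormalized betweenness of each node: Gus:0, Lena:0, Miro:0, Orla:0, Pia:1/2, Rosa:15/2.
Rosa has the largest value, 15/2, making it the main broker — the node through which the most shortest paths run.

Rosa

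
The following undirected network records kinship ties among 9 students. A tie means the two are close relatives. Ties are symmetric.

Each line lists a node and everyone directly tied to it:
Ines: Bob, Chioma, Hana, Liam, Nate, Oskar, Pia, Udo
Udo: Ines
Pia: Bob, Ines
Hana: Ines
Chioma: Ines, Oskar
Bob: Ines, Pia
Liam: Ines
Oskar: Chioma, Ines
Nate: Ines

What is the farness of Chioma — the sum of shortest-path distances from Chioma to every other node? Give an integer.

14

Distances from Chioma: Bob:2, Hana:2, Ines:1, Liam:2, Nate:2, Oskar:1, Pia:2, Udo:2.
Sum = 2 + 2 + 1 + 2 + 2 + 1 + 2 + 2 = 14.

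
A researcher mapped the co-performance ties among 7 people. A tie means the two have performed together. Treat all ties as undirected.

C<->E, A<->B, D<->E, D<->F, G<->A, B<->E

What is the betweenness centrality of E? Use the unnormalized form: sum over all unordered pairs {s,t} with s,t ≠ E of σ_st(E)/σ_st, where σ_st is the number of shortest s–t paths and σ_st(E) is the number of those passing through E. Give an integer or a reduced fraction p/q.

11

Pairs whose geodesics pass through E — A–F: 1; A–D: 1; A–C: 1; F–C: 1; F–G: 1; F–B: 1; D–C: 1; D–G: 1; D–B: 1; C–G: 1; C–B: 1.
All other pairs contribute 0.
Summing the contributions gives betweenness(E) = 11.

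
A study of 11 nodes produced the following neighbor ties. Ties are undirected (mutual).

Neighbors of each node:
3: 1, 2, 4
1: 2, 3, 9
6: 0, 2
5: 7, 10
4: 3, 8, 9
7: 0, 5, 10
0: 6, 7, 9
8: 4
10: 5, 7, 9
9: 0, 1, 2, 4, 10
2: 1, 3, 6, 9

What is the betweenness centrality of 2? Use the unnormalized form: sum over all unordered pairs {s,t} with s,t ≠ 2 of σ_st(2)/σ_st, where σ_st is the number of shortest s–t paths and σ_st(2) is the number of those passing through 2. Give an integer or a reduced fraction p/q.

Pairs whose geodesics pass through 2 — 1–6: 1; 9–3: 1/3; 9–6: 1/2; 5–3: 1/3; 4–6: 2/3; 10–3: 1/3; 10–6: 1/3; 0–3: 2/4; 7–3: 3/7; 3–6: 1; 6–8: 2/3.
All other pairs contribute 0.
Summing the contributions gives betweenness(2) = 128/21.

128/21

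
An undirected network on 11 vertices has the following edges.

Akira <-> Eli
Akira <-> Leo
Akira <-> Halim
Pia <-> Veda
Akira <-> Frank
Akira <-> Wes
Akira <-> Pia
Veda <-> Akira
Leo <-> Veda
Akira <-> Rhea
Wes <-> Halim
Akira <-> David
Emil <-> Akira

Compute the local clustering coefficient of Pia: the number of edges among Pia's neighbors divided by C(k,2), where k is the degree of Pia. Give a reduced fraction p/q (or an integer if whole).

Pia's neighbors: Akira and Veda (k = 2).
Possible neighbor pairs: C(2,2) = 1. Edges among them: Akira–Veda → e = 1.
Clustering(Pia) = 1/1.

1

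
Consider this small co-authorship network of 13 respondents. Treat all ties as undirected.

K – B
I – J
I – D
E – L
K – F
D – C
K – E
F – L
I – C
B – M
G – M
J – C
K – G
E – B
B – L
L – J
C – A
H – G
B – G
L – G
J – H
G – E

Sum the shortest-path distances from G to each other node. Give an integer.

24

Distances from G: A:4, B:1, C:3, D:4, E:1, F:2, H:1, I:3, J:2, K:1, L:1, M:1.
Sum = 4 + 1 + 3 + 4 + 1 + 2 + 1 + 3 + 2 + 1 + 1 + 1 = 24.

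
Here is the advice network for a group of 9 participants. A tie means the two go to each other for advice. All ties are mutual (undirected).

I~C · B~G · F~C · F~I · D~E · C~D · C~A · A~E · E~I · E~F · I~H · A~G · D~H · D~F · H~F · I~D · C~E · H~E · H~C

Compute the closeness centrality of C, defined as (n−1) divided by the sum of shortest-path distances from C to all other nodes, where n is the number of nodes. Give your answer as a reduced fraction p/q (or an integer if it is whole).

8/11

Distances from C: A:1, B:3, D:1, E:1, F:1, G:2, H:1, I:1. Sum = 11.
n = 9, so closeness = 8/11.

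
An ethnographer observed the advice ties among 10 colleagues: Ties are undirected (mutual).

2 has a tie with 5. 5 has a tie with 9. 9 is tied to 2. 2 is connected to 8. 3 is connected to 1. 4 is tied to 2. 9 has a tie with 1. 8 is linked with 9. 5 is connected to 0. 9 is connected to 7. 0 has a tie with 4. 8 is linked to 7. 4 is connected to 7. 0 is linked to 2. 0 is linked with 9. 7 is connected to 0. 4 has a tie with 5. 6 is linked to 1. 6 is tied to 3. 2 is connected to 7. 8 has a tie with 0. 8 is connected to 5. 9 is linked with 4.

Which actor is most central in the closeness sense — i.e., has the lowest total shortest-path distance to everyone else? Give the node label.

Farness (sum of distances to all others) for each node — 0:14, 1:15, 2:14, 3:22, 4:15, 5:15, 6:22, 7:15, 8:15, 9:11.
The smallest farness is 11, for 9, so 9 has the highest closeness.

9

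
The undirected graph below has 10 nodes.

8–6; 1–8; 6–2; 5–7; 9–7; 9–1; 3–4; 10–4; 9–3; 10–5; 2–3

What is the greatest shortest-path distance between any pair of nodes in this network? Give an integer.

Eccentricity of each node (its greatest distance to any other): 1:4, 2:4, 3:3, 4:4, 5:5, 6:5, 7:4, 8:5, 9:3, 10:5.
The maximum eccentricity is 5, realized for instance by the pair 10–8 via 10 – 4 – 3 – 2 – 6 – 8. So the diameter is 5.

5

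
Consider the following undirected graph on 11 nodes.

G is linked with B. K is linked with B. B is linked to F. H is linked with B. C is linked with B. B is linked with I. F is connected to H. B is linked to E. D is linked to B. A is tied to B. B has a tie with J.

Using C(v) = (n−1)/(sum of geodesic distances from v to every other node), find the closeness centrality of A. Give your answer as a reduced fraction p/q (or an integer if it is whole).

10/19

Distances from A: B:1, C:2, D:2, E:2, F:2, G:2, H:2, I:2, J:2, K:2. Sum = 19.
n = 11, so closeness = 10/19.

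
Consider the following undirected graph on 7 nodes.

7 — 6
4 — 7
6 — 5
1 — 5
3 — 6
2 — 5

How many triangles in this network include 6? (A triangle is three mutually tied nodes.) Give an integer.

0

6's neighbors are 3, 5, and 7, but none of them are tied to each other, so no triangle contains 6.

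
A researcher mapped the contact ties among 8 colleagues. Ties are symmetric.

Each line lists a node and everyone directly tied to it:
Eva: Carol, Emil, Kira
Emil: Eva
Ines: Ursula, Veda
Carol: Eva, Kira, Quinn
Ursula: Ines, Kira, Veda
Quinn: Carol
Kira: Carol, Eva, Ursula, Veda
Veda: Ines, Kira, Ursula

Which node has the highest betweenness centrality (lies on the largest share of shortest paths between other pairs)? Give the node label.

Kira

Unnormalized betweenness of each node: Carol:6, Emil:0, Eva:6, Ines:0, Kira:12, Quinn:0, Ursula:5/2, Veda:5/2.
Kira has the largest value, 12, making it the main broker — the node through which the most shortest paths run.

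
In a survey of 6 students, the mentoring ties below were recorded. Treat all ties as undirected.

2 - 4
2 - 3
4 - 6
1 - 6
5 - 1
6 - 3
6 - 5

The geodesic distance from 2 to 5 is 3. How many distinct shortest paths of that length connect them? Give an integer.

2

The shortest distance is 3. The length-3 paths are: 2–4–6–5; 2–3–6–5.
That gives 2 distinct shortest paths.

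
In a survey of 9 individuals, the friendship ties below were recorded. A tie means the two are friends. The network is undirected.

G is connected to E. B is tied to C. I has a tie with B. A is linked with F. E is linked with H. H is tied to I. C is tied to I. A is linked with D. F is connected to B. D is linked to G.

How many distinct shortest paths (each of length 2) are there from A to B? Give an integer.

The shortest distance is 2, and the only length-2 path is A–F–B. So there is exactly 1 shortest path.

1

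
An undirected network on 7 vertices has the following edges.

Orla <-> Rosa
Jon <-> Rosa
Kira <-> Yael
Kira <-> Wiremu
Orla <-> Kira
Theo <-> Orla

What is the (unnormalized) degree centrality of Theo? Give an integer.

1

Theo is directly tied to Orla. That is 1 neighbor, so the degree of Theo is 1.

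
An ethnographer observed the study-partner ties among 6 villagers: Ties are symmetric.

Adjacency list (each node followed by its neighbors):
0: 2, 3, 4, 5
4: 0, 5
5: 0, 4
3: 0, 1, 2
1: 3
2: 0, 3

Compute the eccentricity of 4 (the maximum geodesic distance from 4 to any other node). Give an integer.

Distances from 4: 0:1, 1:3, 2:2, 3:2, 5:1.
The largest is 3 (to 1), so the eccentricity of 4 is 3.

3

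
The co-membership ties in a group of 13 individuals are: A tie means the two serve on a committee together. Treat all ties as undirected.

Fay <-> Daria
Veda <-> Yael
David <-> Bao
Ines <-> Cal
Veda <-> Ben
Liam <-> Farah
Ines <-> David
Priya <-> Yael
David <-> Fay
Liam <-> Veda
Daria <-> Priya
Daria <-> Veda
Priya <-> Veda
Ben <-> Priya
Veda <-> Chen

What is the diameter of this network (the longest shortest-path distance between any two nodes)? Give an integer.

7

Eccentricity of each node (its greatest distance to any other): Bao:6, Ben:6, Cal:7, Chen:6, Daria:4, David:5, Farah:7, Fay:4, Ines:6, Liam:6, Priya:5, Veda:5, Yael:6.
The maximum eccentricity is 7, realized for instance by the pair Farah–Cal via Farah – Liam – Veda – Daria – Fay – David – Ines – Cal. So the diameter is 7.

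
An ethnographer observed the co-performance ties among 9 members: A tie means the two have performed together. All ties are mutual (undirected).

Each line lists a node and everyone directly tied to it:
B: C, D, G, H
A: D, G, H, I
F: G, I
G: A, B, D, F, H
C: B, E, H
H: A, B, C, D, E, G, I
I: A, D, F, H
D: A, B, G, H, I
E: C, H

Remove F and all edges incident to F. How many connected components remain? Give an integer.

F's neighbors (G and I) remain reachable from one another through other ties, so the rest of the network stays in one piece.

1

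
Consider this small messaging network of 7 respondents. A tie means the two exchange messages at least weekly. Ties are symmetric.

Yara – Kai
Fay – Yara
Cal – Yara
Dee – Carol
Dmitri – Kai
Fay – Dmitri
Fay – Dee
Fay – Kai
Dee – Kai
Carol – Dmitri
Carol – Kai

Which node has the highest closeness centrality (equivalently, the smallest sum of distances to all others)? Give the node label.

Farness (sum of distances to all others) for each node — Cal:14, Carol:10, Dee:10, Dmitri:10, Fay:8, Kai:7, Yara:9.
The smallest farness is 7, for Kai, so Kai has the highest closeness.

Kai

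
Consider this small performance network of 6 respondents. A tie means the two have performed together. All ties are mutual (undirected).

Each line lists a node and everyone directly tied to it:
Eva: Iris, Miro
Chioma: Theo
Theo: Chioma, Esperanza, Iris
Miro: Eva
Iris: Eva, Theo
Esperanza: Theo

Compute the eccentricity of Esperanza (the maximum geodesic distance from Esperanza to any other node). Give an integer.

4

Distances from Esperanza: Chioma:2, Eva:3, Iris:2, Miro:4, Theo:1.
The largest is 4 (to Miro), so the eccentricity of Esperanza is 4.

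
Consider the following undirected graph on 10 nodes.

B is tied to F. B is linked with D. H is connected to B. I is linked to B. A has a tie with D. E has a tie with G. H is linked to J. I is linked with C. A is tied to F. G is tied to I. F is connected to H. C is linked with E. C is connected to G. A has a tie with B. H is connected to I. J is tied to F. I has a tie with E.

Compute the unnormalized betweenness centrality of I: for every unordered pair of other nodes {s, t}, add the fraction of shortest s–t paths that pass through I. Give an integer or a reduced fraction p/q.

18

Pairs whose geodesics pass through I — J–G: 1; J–C: 1; J–E: 1; D–G: 1; D–C: 1; D–E: 1; A–G: 1; A–C: 1; A–E: 1; H–G: 1; H–C: 1; H–E: 1; B–G: 1; B–C: 1 … (+4 more pairs).
All other pairs contribute 0.
Summing the contributions gives betweenness(I) = 18.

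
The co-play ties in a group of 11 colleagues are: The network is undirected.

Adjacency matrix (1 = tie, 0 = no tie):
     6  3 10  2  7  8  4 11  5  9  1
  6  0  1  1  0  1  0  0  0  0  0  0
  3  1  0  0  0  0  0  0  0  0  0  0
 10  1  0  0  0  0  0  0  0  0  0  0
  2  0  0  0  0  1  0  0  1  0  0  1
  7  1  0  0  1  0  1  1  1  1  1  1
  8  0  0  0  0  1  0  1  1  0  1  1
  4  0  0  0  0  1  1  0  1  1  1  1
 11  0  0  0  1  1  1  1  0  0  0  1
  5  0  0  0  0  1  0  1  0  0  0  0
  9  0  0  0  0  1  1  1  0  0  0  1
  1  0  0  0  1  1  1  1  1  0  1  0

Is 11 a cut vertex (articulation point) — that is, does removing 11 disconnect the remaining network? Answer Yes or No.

No

Even without 11, every remaining node can still reach every other (the residual graph is connected), so 11 is not a cut vertex.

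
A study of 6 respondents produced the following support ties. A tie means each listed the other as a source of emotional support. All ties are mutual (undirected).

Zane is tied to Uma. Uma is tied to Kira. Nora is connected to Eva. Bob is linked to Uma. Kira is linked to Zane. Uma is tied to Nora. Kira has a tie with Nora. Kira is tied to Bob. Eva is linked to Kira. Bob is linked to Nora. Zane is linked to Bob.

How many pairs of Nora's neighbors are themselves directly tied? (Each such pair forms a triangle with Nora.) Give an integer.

Nora's neighbors: Bob, Eva, Kira, and Uma.
Neighbor pairs that are themselves tied: Nora–Bob–Kira; Nora–Bob–Uma; Nora–Eva–Kira; Nora–Kira–Uma. Each forms one triangle with Nora, for 4 in total.

4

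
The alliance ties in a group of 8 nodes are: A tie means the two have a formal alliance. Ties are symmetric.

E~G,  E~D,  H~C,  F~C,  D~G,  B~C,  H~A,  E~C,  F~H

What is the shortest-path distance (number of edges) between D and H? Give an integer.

3

One shortest route is D – E – C – H, which uses 3 edges, and at distance 2 from D we only reach {C}, which does not include H. So d(D,H) = 3.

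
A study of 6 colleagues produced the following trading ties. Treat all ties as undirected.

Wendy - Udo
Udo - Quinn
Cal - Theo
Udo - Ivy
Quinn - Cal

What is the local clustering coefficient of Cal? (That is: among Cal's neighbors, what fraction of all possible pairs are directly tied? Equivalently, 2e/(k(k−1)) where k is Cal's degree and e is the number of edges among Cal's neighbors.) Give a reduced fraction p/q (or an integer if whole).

0

Cal's neighbors: Quinn and Theo (k = 2).
Possible neighbor pairs: C(2,2) = 1. Edges among them: none → e = 0.
Clustering(Cal) = 0/1.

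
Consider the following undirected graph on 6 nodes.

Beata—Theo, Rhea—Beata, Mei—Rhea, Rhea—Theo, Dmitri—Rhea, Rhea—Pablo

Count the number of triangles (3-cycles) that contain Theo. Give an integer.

1

Theo's neighbors: Beata and Rhea.
Neighbor pairs that are themselves tied: Theo–Beata–Rhea. Each forms one triangle with Theo, for 1 in total.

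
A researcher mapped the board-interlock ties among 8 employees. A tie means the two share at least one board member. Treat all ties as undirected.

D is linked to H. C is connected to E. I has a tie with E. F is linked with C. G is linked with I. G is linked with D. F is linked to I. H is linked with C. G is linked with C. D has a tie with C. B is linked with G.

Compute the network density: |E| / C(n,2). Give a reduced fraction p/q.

There are 11 edges and 8 nodes, so the maximum possible is C(8,2) = 28.
Density = 11/28.

11/28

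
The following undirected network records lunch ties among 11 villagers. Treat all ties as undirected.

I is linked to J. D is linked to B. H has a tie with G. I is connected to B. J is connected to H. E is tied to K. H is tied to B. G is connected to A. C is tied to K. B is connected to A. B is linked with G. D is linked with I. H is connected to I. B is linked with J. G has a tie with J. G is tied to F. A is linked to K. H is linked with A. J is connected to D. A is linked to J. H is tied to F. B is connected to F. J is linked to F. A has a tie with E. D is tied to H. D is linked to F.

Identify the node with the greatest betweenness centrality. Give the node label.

A

Unnormalized betweenness of each node: A:21, B:9/2, C:0, D:1/4, E:0, F:1/4, G:1, H:9/2, I:0, J:9/2, K:9.
A has the largest value, 21, making it the main broker — the node through which the most shortest paths run.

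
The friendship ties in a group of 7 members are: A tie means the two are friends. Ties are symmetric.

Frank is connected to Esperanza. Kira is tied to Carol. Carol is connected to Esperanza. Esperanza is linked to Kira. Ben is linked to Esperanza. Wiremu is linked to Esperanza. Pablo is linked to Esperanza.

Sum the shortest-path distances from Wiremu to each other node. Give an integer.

Distances from Wiremu: Ben:2, Carol:2, Esperanza:1, Frank:2, Kira:2, Pablo:2.
Sum = 2 + 2 + 1 + 2 + 2 + 2 = 11.

11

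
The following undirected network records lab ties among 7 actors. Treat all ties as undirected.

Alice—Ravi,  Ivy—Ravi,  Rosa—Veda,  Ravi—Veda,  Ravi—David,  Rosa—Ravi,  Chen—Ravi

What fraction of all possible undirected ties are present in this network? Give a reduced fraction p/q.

1/3

There are 7 edges and 7 nodes, so the maximum possible is C(7,2) = 21.
Density = 7/21 = 1/3.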